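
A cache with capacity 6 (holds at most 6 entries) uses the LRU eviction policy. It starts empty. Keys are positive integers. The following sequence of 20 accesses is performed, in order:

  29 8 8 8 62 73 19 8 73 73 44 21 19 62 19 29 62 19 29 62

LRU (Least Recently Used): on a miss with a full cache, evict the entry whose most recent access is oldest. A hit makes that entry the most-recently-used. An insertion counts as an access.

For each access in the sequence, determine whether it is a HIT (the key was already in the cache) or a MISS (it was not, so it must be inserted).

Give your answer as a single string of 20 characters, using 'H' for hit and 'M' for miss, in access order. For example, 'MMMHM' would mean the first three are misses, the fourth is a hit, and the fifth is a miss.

Answer: MMHHMMMHHHMMHHHMHHHH

Derivation:
LRU simulation (capacity=6):
  1. access 29: MISS. Cache (LRU->MRU): [29]
  2. access 8: MISS. Cache (LRU->MRU): [29 8]
  3. access 8: HIT. Cache (LRU->MRU): [29 8]
  4. access 8: HIT. Cache (LRU->MRU): [29 8]
  5. access 62: MISS. Cache (LRU->MRU): [29 8 62]
  6. access 73: MISS. Cache (LRU->MRU): [29 8 62 73]
  7. access 19: MISS. Cache (LRU->MRU): [29 8 62 73 19]
  8. access 8: HIT. Cache (LRU->MRU): [29 62 73 19 8]
  9. access 73: HIT. Cache (LRU->MRU): [29 62 19 8 73]
  10. access 73: HIT. Cache (LRU->MRU): [29 62 19 8 73]
  11. access 44: MISS. Cache (LRU->MRU): [29 62 19 8 73 44]
  12. access 21: MISS, evict 29. Cache (LRU->MRU): [62 19 8 73 44 21]
  13. access 19: HIT. Cache (LRU->MRU): [62 8 73 44 21 19]
  14. access 62: HIT. Cache (LRU->MRU): [8 73 44 21 19 62]
  15. access 19: HIT. Cache (LRU->MRU): [8 73 44 21 62 19]
  16. access 29: MISS, evict 8. Cache (LRU->MRU): [73 44 21 62 19 29]
  17. access 62: HIT. Cache (LRU->MRU): [73 44 21 19 29 62]
  18. access 19: HIT. Cache (LRU->MRU): [73 44 21 29 62 19]
  19. access 29: HIT. Cache (LRU->MRU): [73 44 21 62 19 29]
  20. access 62: HIT. Cache (LRU->MRU): [73 44 21 19 29 62]
Total: 12 hits, 8 misses, 2 evictions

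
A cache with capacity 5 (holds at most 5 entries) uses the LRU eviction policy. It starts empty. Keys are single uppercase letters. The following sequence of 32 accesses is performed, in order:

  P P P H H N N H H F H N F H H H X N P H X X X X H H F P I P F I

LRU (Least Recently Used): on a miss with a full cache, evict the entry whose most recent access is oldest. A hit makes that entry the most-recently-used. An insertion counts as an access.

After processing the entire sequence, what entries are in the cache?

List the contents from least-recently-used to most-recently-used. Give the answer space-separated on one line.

Answer: X H P F I

Derivation:
LRU simulation (capacity=5):
  1. access P: MISS. Cache (LRU->MRU): [P]
  2. access P: HIT. Cache (LRU->MRU): [P]
  3. access P: HIT. Cache (LRU->MRU): [P]
  4. access H: MISS. Cache (LRU->MRU): [P H]
  5. access H: HIT. Cache (LRU->MRU): [P H]
  6. access N: MISS. Cache (LRU->MRU): [P H N]
  7. access N: HIT. Cache (LRU->MRU): [P H N]
  8. access H: HIT. Cache (LRU->MRU): [P N H]
  9. access H: HIT. Cache (LRU->MRU): [P N H]
  10. access F: MISS. Cache (LRU->MRU): [P N H F]
  11. access H: HIT. Cache (LRU->MRU): [P N F H]
  12. access N: HIT. Cache (LRU->MRU): [P F H N]
  13. access F: HIT. Cache (LRU->MRU): [P H N F]
  14. access H: HIT. Cache (LRU->MRU): [P N F H]
  15. access H: HIT. Cache (LRU->MRU): [P N F H]
  16. access H: HIT. Cache (LRU->MRU): [P N F H]
  17. access X: MISS. Cache (LRU->MRU): [P N F H X]
  18. access N: HIT. Cache (LRU->MRU): [P F H X N]
  19. access P: HIT. Cache (LRU->MRU): [F H X N P]
  20. access H: HIT. Cache (LRU->MRU): [F X N P H]
  21. access X: HIT. Cache (LRU->MRU): [F N P H X]
  22. access X: HIT. Cache (LRU->MRU): [F N P H X]
  23. access X: HIT. Cache (LRU->MRU): [F N P H X]
  24. access X: HIT. Cache (LRU->MRU): [F N P H X]
  25. access H: HIT. Cache (LRU->MRU): [F N P X H]
  26. access H: HIT. Cache (LRU->MRU): [F N P X H]
  27. access F: HIT. Cache (LRU->MRU): [N P X H F]
  28. access P: HIT. Cache (LRU->MRU): [N X H F P]
  29. access I: MISS, evict N. Cache (LRU->MRU): [X H F P I]
  30. access P: HIT. Cache (LRU->MRU): [X H F I P]
  31. access F: HIT. Cache (LRU->MRU): [X H I P F]
  32. access I: HIT. Cache (LRU->MRU): [X H P F I]
Total: 26 hits, 6 misses, 1 evictions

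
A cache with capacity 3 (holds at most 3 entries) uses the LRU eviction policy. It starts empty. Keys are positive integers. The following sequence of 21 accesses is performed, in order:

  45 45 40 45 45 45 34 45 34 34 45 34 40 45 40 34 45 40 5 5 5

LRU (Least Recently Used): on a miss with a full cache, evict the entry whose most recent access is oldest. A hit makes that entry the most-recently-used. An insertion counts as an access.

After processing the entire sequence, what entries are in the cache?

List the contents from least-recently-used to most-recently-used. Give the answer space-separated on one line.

Answer: 45 40 5

Derivation:
LRU simulation (capacity=3):
  1. access 45: MISS. Cache (LRU->MRU): [45]
  2. access 45: HIT. Cache (LRU->MRU): [45]
  3. access 40: MISS. Cache (LRU->MRU): [45 40]
  4. access 45: HIT. Cache (LRU->MRU): [40 45]
  5. access 45: HIT. Cache (LRU->MRU): [40 45]
  6. access 45: HIT. Cache (LRU->MRU): [40 45]
  7. access 34: MISS. Cache (LRU->MRU): [40 45 34]
  8. access 45: HIT. Cache (LRU->MRU): [40 34 45]
  9. access 34: HIT. Cache (LRU->MRU): [40 45 34]
  10. access 34: HIT. Cache (LRU->MRU): [40 45 34]
  11. access 45: HIT. Cache (LRU->MRU): [40 34 45]
  12. access 34: HIT. Cache (LRU->MRU): [40 45 34]
  13. access 40: HIT. Cache (LRU->MRU): [45 34 40]
  14. access 45: HIT. Cache (LRU->MRU): [34 40 45]
  15. access 40: HIT. Cache (LRU->MRU): [34 45 40]
  16. access 34: HIT. Cache (LRU->MRU): [45 40 34]
  17. access 45: HIT. Cache (LRU->MRU): [40 34 45]
  18. access 40: HIT. Cache (LRU->MRU): [34 45 40]
  19. access 5: MISS, evict 34. Cache (LRU->MRU): [45 40 5]
  20. access 5: HIT. Cache (LRU->MRU): [45 40 5]
  21. access 5: HIT. Cache (LRU->MRU): [45 40 5]
Total: 17 hits, 4 misses, 1 evictions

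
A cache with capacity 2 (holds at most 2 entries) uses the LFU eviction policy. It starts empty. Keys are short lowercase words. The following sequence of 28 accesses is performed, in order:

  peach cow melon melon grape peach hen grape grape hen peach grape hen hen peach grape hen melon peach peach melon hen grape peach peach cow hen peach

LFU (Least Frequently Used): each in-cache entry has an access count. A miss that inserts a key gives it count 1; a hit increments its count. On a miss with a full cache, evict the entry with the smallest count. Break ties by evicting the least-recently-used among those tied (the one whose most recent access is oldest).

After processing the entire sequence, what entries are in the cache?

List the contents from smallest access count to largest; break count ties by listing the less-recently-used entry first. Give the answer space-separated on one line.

Answer: peach grape

Derivation:
LFU simulation (capacity=2):
  1. access peach: MISS. Cache: [peach(c=1)]
  2. access cow: MISS. Cache: [peach(c=1) cow(c=1)]
  3. access melon: MISS, evict peach(c=1). Cache: [cow(c=1) melon(c=1)]
  4. access melon: HIT, count now 2. Cache: [cow(c=1) melon(c=2)]
  5. access grape: MISS, evict cow(c=1). Cache: [grape(c=1) melon(c=2)]
  6. access peach: MISS, evict grape(c=1). Cache: [peach(c=1) melon(c=2)]
  7. access hen: MISS, evict peach(c=1). Cache: [hen(c=1) melon(c=2)]
  8. access grape: MISS, evict hen(c=1). Cache: [grape(c=1) melon(c=2)]
  9. access grape: HIT, count now 2. Cache: [melon(c=2) grape(c=2)]
  10. access hen: MISS, evict melon(c=2). Cache: [hen(c=1) grape(c=2)]
  11. access peach: MISS, evict hen(c=1). Cache: [peach(c=1) grape(c=2)]
  12. access grape: HIT, count now 3. Cache: [peach(c=1) grape(c=3)]
  13. access hen: MISS, evict peach(c=1). Cache: [hen(c=1) grape(c=3)]
  14. access hen: HIT, count now 2. Cache: [hen(c=2) grape(c=3)]
  15. access peach: MISS, evict hen(c=2). Cache: [peach(c=1) grape(c=3)]
  16. access grape: HIT, count now 4. Cache: [peach(c=1) grape(c=4)]
  17. access hen: MISS, evict peach(c=1). Cache: [hen(c=1) grape(c=4)]
  18. access melon: MISS, evict hen(c=1). Cache: [melon(c=1) grape(c=4)]
  19. access peach: MISS, evict melon(c=1). Cache: [peach(c=1) grape(c=4)]
  20. access peach: HIT, count now 2. Cache: [peach(c=2) grape(c=4)]
  21. access melon: MISS, evict peach(c=2). Cache: [melon(c=1) grape(c=4)]
  22. access hen: MISS, evict melon(c=1). Cache: [hen(c=1) grape(c=4)]
  23. access grape: HIT, count now 5. Cache: [hen(c=1) grape(c=5)]
  24. access peach: MISS, evict hen(c=1). Cache: [peach(c=1) grape(c=5)]
  25. access peach: HIT, count now 2. Cache: [peach(c=2) grape(c=5)]
  26. access cow: MISS, evict peach(c=2). Cache: [cow(c=1) grape(c=5)]
  27. access hen: MISS, evict cow(c=1). Cache: [hen(c=1) grape(c=5)]
  28. access peach: MISS, evict hen(c=1). Cache: [peach(c=1) grape(c=5)]
Total: 8 hits, 20 misses, 18 evictions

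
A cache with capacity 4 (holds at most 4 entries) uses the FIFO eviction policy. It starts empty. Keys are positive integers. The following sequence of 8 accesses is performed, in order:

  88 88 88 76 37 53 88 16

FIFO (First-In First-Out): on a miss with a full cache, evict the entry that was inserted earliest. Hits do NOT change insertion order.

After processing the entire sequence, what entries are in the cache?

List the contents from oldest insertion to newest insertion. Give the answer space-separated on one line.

Answer: 76 37 53 16

Derivation:
FIFO simulation (capacity=4):
  1. access 88: MISS. Cache (old->new): [88]
  2. access 88: HIT. Cache (old->new): [88]
  3. access 88: HIT. Cache (old->new): [88]
  4. access 76: MISS. Cache (old->new): [88 76]
  5. access 37: MISS. Cache (old->new): [88 76 37]
  6. access 53: MISS. Cache (old->new): [88 76 37 53]
  7. access 88: HIT. Cache (old->new): [88 76 37 53]
  8. access 16: MISS, evict 88. Cache (old->new): [76 37 53 16]
Total: 3 hits, 5 misses, 1 evictions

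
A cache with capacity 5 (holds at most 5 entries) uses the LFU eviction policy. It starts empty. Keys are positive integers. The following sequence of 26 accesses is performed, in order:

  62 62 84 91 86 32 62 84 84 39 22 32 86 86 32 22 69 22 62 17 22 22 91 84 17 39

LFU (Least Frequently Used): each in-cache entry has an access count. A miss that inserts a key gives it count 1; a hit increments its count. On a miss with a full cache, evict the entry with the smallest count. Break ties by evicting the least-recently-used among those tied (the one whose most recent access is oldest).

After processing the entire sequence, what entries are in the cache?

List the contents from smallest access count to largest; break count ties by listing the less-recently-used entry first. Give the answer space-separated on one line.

LFU simulation (capacity=5):
  1. access 62: MISS. Cache: [62(c=1)]
  2. access 62: HIT, count now 2. Cache: [62(c=2)]
  3. access 84: MISS. Cache: [84(c=1) 62(c=2)]
  4. access 91: MISS. Cache: [84(c=1) 91(c=1) 62(c=2)]
  5. access 86: MISS. Cache: [84(c=1) 91(c=1) 86(c=1) 62(c=2)]
  6. access 32: MISS. Cache: [84(c=1) 91(c=1) 86(c=1) 32(c=1) 62(c=2)]
  7. access 62: HIT, count now 3. Cache: [84(c=1) 91(c=1) 86(c=1) 32(c=1) 62(c=3)]
  8. access 84: HIT, count now 2. Cache: [91(c=1) 86(c=1) 32(c=1) 84(c=2) 62(c=3)]
  9. access 84: HIT, count now 3. Cache: [91(c=1) 86(c=1) 32(c=1) 62(c=3) 84(c=3)]
  10. access 39: MISS, evict 91(c=1). Cache: [86(c=1) 32(c=1) 39(c=1) 62(c=3) 84(c=3)]
  11. access 22: MISS, evict 86(c=1). Cache: [32(c=1) 39(c=1) 22(c=1) 62(c=3) 84(c=3)]
  12. access 32: HIT, count now 2. Cache: [39(c=1) 22(c=1) 32(c=2) 62(c=3) 84(c=3)]
  13. access 86: MISS, evict 39(c=1). Cache: [22(c=1) 86(c=1) 32(c=2) 62(c=3) 84(c=3)]
  14. access 86: HIT, count now 2. Cache: [22(c=1) 32(c=2) 86(c=2) 62(c=3) 84(c=3)]
  15. access 32: HIT, count now 3. Cache: [22(c=1) 86(c=2) 62(c=3) 84(c=3) 32(c=3)]
  16. access 22: HIT, count now 2. Cache: [86(c=2) 22(c=2) 62(c=3) 84(c=3) 32(c=3)]
  17. access 69: MISS, evict 86(c=2). Cache: [69(c=1) 22(c=2) 62(c=3) 84(c=3) 32(c=3)]
  18. access 22: HIT, count now 3. Cache: [69(c=1) 62(c=3) 84(c=3) 32(c=3) 22(c=3)]
  19. access 62: HIT, count now 4. Cache: [69(c=1) 84(c=3) 32(c=3) 22(c=3) 62(c=4)]
  20. access 17: MISS, evict 69(c=1). Cache: [17(c=1) 84(c=3) 32(c=3) 22(c=3) 62(c=4)]
  21. access 22: HIT, count now 4. Cache: [17(c=1) 84(c=3) 32(c=3) 62(c=4) 22(c=4)]
  22. access 22: HIT, count now 5. Cache: [17(c=1) 84(c=3) 32(c=3) 62(c=4) 22(c=5)]
  23. access 91: MISS, evict 17(c=1). Cache: [91(c=1) 84(c=3) 32(c=3) 62(c=4) 22(c=5)]
  24. access 84: HIT, count now 4. Cache: [91(c=1) 32(c=3) 62(c=4) 84(c=4) 22(c=5)]
  25. access 17: MISS, evict 91(c=1). Cache: [17(c=1) 32(c=3) 62(c=4) 84(c=4) 22(c=5)]
  26. access 39: MISS, evict 17(c=1). Cache: [39(c=1) 32(c=3) 62(c=4) 84(c=4) 22(c=5)]
Total: 13 hits, 13 misses, 8 evictions

Answer: 39 32 62 84 22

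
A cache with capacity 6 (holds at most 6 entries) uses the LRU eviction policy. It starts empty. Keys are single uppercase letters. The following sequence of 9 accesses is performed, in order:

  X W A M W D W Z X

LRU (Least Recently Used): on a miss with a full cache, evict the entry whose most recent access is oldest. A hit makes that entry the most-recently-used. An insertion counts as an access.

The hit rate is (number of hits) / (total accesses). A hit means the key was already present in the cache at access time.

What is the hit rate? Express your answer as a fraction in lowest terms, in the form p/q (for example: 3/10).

LRU simulation (capacity=6):
  1. access X: MISS. Cache (LRU->MRU): [X]
  2. access W: MISS. Cache (LRU->MRU): [X W]
  3. access A: MISS. Cache (LRU->MRU): [X W A]
  4. access M: MISS. Cache (LRU->MRU): [X W A M]
  5. access W: HIT. Cache (LRU->MRU): [X A M W]
  6. access D: MISS. Cache (LRU->MRU): [X A M W D]
  7. access W: HIT. Cache (LRU->MRU): [X A M D W]
  8. access Z: MISS. Cache (LRU->MRU): [X A M D W Z]
  9. access X: HIT. Cache (LRU->MRU): [A M D W Z X]
Total: 3 hits, 6 misses, 0 evictions

Hit rate = 3/9 = 1/3

Answer: 1/3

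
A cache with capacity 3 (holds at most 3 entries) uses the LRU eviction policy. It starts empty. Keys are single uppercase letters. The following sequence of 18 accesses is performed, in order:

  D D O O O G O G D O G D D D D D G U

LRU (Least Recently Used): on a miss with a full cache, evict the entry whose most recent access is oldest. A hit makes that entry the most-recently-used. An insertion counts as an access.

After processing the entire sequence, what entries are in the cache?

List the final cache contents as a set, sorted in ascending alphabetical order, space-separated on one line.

LRU simulation (capacity=3):
  1. access D: MISS. Cache (LRU->MRU): [D]
  2. access D: HIT. Cache (LRU->MRU): [D]
  3. access O: MISS. Cache (LRU->MRU): [D O]
  4. access O: HIT. Cache (LRU->MRU): [D O]
  5. access O: HIT. Cache (LRU->MRU): [D O]
  6. access G: MISS. Cache (LRU->MRU): [D O G]
  7. access O: HIT. Cache (LRU->MRU): [D G O]
  8. access G: HIT. Cache (LRU->MRU): [D O G]
  9. access D: HIT. Cache (LRU->MRU): [O G D]
  10. access O: HIT. Cache (LRU->MRU): [G D O]
  11. access G: HIT. Cache (LRU->MRU): [D O G]
  12. access D: HIT. Cache (LRU->MRU): [O G D]
  13. access D: HIT. Cache (LRU->MRU): [O G D]
  14. access D: HIT. Cache (LRU->MRU): [O G D]
  15. access D: HIT. Cache (LRU->MRU): [O G D]
  16. access D: HIT. Cache (LRU->MRU): [O G D]
  17. access G: HIT. Cache (LRU->MRU): [O D G]
  18. access U: MISS, evict O. Cache (LRU->MRU): [D G U]
Total: 14 hits, 4 misses, 1 evictions

Answer: D G U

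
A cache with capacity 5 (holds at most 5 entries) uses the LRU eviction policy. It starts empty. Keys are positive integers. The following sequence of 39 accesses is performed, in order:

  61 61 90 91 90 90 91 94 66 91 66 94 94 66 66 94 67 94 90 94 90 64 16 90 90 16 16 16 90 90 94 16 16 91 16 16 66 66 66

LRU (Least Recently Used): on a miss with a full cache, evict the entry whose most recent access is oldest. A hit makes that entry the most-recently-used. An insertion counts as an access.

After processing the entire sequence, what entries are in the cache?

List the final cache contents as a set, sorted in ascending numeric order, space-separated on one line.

Answer: 16 66 90 91 94

Derivation:
LRU simulation (capacity=5):
  1. access 61: MISS. Cache (LRU->MRU): [61]
  2. access 61: HIT. Cache (LRU->MRU): [61]
  3. access 90: MISS. Cache (LRU->MRU): [61 90]
  4. access 91: MISS. Cache (LRU->MRU): [61 90 91]
  5. access 90: HIT. Cache (LRU->MRU): [61 91 90]
  6. access 90: HIT. Cache (LRU->MRU): [61 91 90]
  7. access 91: HIT. Cache (LRU->MRU): [61 90 91]
  8. access 94: MISS. Cache (LRU->MRU): [61 90 91 94]
  9. access 66: MISS. Cache (LRU->MRU): [61 90 91 94 66]
  10. access 91: HIT. Cache (LRU->MRU): [61 90 94 66 91]
  11. access 66: HIT. Cache (LRU->MRU): [61 90 94 91 66]
  12. access 94: HIT. Cache (LRU->MRU): [61 90 91 66 94]
  13. access 94: HIT. Cache (LRU->MRU): [61 90 91 66 94]
  14. access 66: HIT. Cache (LRU->MRU): [61 90 91 94 66]
  15. access 66: HIT. Cache (LRU->MRU): [61 90 91 94 66]
  16. access 94: HIT. Cache (LRU->MRU): [61 90 91 66 94]
  17. access 67: MISS, evict 61. Cache (LRU->MRU): [90 91 66 94 67]
  18. access 94: HIT. Cache (LRU->MRU): [90 91 66 67 94]
  19. access 90: HIT. Cache (LRU->MRU): [91 66 67 94 90]
  20. access 94: HIT. Cache (LRU->MRU): [91 66 67 90 94]
  21. access 90: HIT. Cache (LRU->MRU): [91 66 67 94 90]
  22. access 64: MISS, evict 91. Cache (LRU->MRU): [66 67 94 90 64]
  23. access 16: MISS, evict 66. Cache (LRU->MRU): [67 94 90 64 16]
  24. access 90: HIT. Cache (LRU->MRU): [67 94 64 16 90]
  25. access 90: HIT. Cache (LRU->MRU): [67 94 64 16 90]
  26. access 16: HIT. Cache (LRU->MRU): [67 94 64 90 16]
  27. access 16: HIT. Cache (LRU->MRU): [67 94 64 90 16]
  28. access 16: HIT. Cache (LRU->MRU): [67 94 64 90 16]
  29. access 90: HIT. Cache (LRU->MRU): [67 94 64 16 90]
  30. access 90: HIT. Cache (LRU->MRU): [67 94 64 16 90]
  31. access 94: HIT. Cache (LRU->MRU): [67 64 16 90 94]
  32. access 16: HIT. Cache (LRU->MRU): [67 64 90 94 16]
  33. access 16: HIT. Cache (LRU->MRU): [67 64 90 94 16]
  34. access 91: MISS, evict 67. Cache (LRU->MRU): [64 90 94 16 91]
  35. access 16: HIT. Cache (LRU->MRU): [64 90 94 91 16]
  36. access 16: HIT. Cache (LRU->MRU): [64 90 94 91 16]
  37. access 66: MISS, evict 64. Cache (LRU->MRU): [90 94 91 16 66]
  38. access 66: HIT. Cache (LRU->MRU): [90 94 91 16 66]
  39. access 66: HIT. Cache (LRU->MRU): [90 94 91 16 66]
Total: 29 hits, 10 misses, 5 evictions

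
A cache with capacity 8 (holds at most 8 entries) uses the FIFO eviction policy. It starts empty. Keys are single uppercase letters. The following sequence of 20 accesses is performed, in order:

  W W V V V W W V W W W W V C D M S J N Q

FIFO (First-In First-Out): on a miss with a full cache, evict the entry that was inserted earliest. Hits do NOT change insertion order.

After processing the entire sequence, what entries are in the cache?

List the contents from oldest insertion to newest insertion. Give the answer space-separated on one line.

FIFO simulation (capacity=8):
  1. access W: MISS. Cache (old->new): [W]
  2. access W: HIT. Cache (old->new): [W]
  3. access V: MISS. Cache (old->new): [W V]
  4. access V: HIT. Cache (old->new): [W V]
  5. access V: HIT. Cache (old->new): [W V]
  6. access W: HIT. Cache (old->new): [W V]
  7. access W: HIT. Cache (old->new): [W V]
  8. access V: HIT. Cache (old->new): [W V]
  9. access W: HIT. Cache (old->new): [W V]
  10. access W: HIT. Cache (old->new): [W V]
  11. access W: HIT. Cache (old->new): [W V]
  12. access W: HIT. Cache (old->new): [W V]
  13. access V: HIT. Cache (old->new): [W V]
  14. access C: MISS. Cache (old->new): [W V C]
  15. access D: MISS. Cache (old->new): [W V C D]
  16. access M: MISS. Cache (old->new): [W V C D M]
  17. access S: MISS. Cache (old->new): [W V C D M S]
  18. access J: MISS. Cache (old->new): [W V C D M S J]
  19. access N: MISS. Cache (old->new): [W V C D M S J N]
  20. access Q: MISS, evict W. Cache (old->new): [V C D M S J N Q]
Total: 11 hits, 9 misses, 1 evictions

Answer: V C D M S J N Q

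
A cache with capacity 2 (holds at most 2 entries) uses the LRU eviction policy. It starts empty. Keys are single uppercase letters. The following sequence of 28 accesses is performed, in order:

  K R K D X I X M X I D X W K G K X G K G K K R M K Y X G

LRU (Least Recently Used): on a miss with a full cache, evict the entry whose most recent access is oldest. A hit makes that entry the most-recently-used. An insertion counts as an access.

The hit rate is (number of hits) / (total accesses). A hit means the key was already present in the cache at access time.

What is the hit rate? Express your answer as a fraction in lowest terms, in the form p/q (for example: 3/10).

LRU simulation (capacity=2):
  1. access K: MISS. Cache (LRU->MRU): [K]
  2. access R: MISS. Cache (LRU->MRU): [K R]
  3. access K: HIT. Cache (LRU->MRU): [R K]
  4. access D: MISS, evict R. Cache (LRU->MRU): [K D]
  5. access X: MISS, evict K. Cache (LRU->MRU): [D X]
  6. access I: MISS, evict D. Cache (LRU->MRU): [X I]
  7. access X: HIT. Cache (LRU->MRU): [I X]
  8. access M: MISS, evict I. Cache (LRU->MRU): [X M]
  9. access X: HIT. Cache (LRU->MRU): [M X]
  10. access I: MISS, evict M. Cache (LRU->MRU): [X I]
  11. access D: MISS, evict X. Cache (LRU->MRU): [I D]
  12. access X: MISS, evict I. Cache (LRU->MRU): [D X]
  13. access W: MISS, evict D. Cache (LRU->MRU): [X W]
  14. access K: MISS, evict X. Cache (LRU->MRU): [W K]
  15. access G: MISS, evict W. Cache (LRU->MRU): [K G]
  16. access K: HIT. Cache (LRU->MRU): [G K]
  17. access X: MISS, evict G. Cache (LRU->MRU): [K X]
  18. access G: MISS, evict K. Cache (LRU->MRU): [X G]
  19. access K: MISS, evict X. Cache (LRU->MRU): [G K]
  20. access G: HIT. Cache (LRU->MRU): [K G]
  21. access K: HIT. Cache (LRU->MRU): [G K]
  22. access K: HIT. Cache (LRU->MRU): [G K]
  23. access R: MISS, evict G. Cache (LRU->MRU): [K R]
  24. access M: MISS, evict K. Cache (LRU->MRU): [R M]
  25. access K: MISS, evict R. Cache (LRU->MRU): [M K]
  26. access Y: MISS, evict M. Cache (LRU->MRU): [K Y]
  27. access X: MISS, evict K. Cache (LRU->MRU): [Y X]
  28. access G: MISS, evict Y. Cache (LRU->MRU): [X G]
Total: 7 hits, 21 misses, 19 evictions

Hit rate = 7/28 = 1/4

Answer: 1/4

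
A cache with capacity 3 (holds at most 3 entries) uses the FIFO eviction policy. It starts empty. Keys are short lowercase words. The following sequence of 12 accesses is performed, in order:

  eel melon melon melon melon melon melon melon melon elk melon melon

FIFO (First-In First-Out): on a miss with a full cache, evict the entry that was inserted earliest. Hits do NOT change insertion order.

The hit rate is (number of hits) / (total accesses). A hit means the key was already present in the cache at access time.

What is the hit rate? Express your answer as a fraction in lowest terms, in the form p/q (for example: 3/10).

Answer: 3/4

Derivation:
FIFO simulation (capacity=3):
  1. access eel: MISS. Cache (old->new): [eel]
  2. access melon: MISS. Cache (old->new): [eel melon]
  3. access melon: HIT. Cache (old->new): [eel melon]
  4. access melon: HIT. Cache (old->new): [eel melon]
  5. access melon: HIT. Cache (old->new): [eel melon]
  6. access melon: HIT. Cache (old->new): [eel melon]
  7. access melon: HIT. Cache (old->new): [eel melon]
  8. access melon: HIT. Cache (old->new): [eel melon]
  9. access melon: HIT. Cache (old->new): [eel melon]
  10. access elk: MISS. Cache (old->new): [eel melon elk]
  11. access melon: HIT. Cache (old->new): [eel melon elk]
  12. access melon: HIT. Cache (old->new): [eel melon elk]
Total: 9 hits, 3 misses, 0 evictions

Hit rate = 9/12 = 3/4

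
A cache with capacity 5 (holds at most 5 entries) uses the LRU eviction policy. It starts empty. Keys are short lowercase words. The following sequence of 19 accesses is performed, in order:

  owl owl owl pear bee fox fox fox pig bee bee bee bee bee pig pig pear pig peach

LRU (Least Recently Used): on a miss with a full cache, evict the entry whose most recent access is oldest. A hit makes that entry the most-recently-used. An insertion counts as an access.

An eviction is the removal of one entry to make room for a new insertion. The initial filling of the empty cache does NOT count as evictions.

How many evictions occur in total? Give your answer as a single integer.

Answer: 1

Derivation:
LRU simulation (capacity=5):
  1. access owl: MISS. Cache (LRU->MRU): [owl]
  2. access owl: HIT. Cache (LRU->MRU): [owl]
  3. access owl: HIT. Cache (LRU->MRU): [owl]
  4. access pear: MISS. Cache (LRU->MRU): [owl pear]
  5. access bee: MISS. Cache (LRU->MRU): [owl pear bee]
  6. access fox: MISS. Cache (LRU->MRU): [owl pear bee fox]
  7. access fox: HIT. Cache (LRU->MRU): [owl pear bee fox]
  8. access fox: HIT. Cache (LRU->MRU): [owl pear bee fox]
  9. access pig: MISS. Cache (LRU->MRU): [owl pear bee fox pig]
  10. access bee: HIT. Cache (LRU->MRU): [owl pear fox pig bee]
  11. access bee: HIT. Cache (LRU->MRU): [owl pear fox pig bee]
  12. access bee: HIT. Cache (LRU->MRU): [owl pear fox pig bee]
  13. access bee: HIT. Cache (LRU->MRU): [owl pear fox pig bee]
  14. access bee: HIT. Cache (LRU->MRU): [owl pear fox pig bee]
  15. access pig: HIT. Cache (LRU->MRU): [owl pear fox bee pig]
  16. access pig: HIT. Cache (LRU->MRU): [owl pear fox bee pig]
  17. access pear: HIT. Cache (LRU->MRU): [owl fox bee pig pear]
  18. access pig: HIT. Cache (LRU->MRU): [owl fox bee pear pig]
  19. access peach: MISS, evict owl. Cache (LRU->MRU): [fox bee pear pig peach]
Total: 13 hits, 6 misses, 1 evictions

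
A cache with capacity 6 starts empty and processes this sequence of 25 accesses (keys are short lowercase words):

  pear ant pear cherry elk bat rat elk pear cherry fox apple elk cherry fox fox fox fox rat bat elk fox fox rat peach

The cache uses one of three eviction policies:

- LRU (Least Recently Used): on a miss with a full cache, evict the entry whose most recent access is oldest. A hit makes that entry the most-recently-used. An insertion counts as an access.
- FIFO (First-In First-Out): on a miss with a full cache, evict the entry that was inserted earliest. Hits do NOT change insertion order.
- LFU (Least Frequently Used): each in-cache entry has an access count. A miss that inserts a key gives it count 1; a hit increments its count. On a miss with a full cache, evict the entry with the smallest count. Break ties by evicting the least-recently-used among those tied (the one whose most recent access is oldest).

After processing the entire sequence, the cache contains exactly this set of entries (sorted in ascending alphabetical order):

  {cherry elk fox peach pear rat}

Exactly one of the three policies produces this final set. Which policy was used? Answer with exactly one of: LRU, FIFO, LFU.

Simulating under each policy and comparing final sets:
  LRU: final set = {bat cherry elk fox peach rat} -> differs
  FIFO: final set = {apple bat elk fox peach rat} -> differs
  LFU: final set = {cherry elk fox peach pear rat} -> MATCHES target
Only LFU produces the target set.

Answer: LFU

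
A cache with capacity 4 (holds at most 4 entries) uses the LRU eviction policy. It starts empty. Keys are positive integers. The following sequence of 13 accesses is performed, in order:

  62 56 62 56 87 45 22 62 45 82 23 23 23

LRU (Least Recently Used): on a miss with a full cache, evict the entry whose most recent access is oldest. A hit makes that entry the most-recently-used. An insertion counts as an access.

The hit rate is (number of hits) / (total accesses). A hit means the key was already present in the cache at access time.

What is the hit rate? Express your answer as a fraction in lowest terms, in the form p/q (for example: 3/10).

LRU simulation (capacity=4):
  1. access 62: MISS. Cache (LRU->MRU): [62]
  2. access 56: MISS. Cache (LRU->MRU): [62 56]
  3. access 62: HIT. Cache (LRU->MRU): [56 62]
  4. access 56: HIT. Cache (LRU->MRU): [62 56]
  5. access 87: MISS. Cache (LRU->MRU): [62 56 87]
  6. access 45: MISS. Cache (LRU->MRU): [62 56 87 45]
  7. access 22: MISS, evict 62. Cache (LRU->MRU): [56 87 45 22]
  8. access 62: MISS, evict 56. Cache (LRU->MRU): [87 45 22 62]
  9. access 45: HIT. Cache (LRU->MRU): [87 22 62 45]
  10. access 82: MISS, evict 87. Cache (LRU->MRU): [22 62 45 82]
  11. access 23: MISS, evict 22. Cache (LRU->MRU): [62 45 82 23]
  12. access 23: HIT. Cache (LRU->MRU): [62 45 82 23]
  13. access 23: HIT. Cache (LRU->MRU): [62 45 82 23]
Total: 5 hits, 8 misses, 4 evictions

Hit rate = 5/13

Answer: 5/13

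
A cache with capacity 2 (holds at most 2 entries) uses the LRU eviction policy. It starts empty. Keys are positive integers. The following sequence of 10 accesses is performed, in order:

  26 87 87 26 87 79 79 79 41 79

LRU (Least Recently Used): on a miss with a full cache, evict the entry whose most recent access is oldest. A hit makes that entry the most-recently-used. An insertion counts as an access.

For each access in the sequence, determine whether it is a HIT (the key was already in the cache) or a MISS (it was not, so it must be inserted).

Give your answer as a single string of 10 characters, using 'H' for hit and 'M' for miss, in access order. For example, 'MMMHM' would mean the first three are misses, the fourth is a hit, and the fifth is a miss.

LRU simulation (capacity=2):
  1. access 26: MISS. Cache (LRU->MRU): [26]
  2. access 87: MISS. Cache (LRU->MRU): [26 87]
  3. access 87: HIT. Cache (LRU->MRU): [26 87]
  4. access 26: HIT. Cache (LRU->MRU): [87 26]
  5. access 87: HIT. Cache (LRU->MRU): [26 87]
  6. access 79: MISS, evict 26. Cache (LRU->MRU): [87 79]
  7. access 79: HIT. Cache (LRU->MRU): [87 79]
  8. access 79: HIT. Cache (LRU->MRU): [87 79]
  9. access 41: MISS, evict 87. Cache (LRU->MRU): [79 41]
  10. access 79: HIT. Cache (LRU->MRU): [41 79]
Total: 6 hits, 4 misses, 2 evictions

Answer: MMHHHMHHMH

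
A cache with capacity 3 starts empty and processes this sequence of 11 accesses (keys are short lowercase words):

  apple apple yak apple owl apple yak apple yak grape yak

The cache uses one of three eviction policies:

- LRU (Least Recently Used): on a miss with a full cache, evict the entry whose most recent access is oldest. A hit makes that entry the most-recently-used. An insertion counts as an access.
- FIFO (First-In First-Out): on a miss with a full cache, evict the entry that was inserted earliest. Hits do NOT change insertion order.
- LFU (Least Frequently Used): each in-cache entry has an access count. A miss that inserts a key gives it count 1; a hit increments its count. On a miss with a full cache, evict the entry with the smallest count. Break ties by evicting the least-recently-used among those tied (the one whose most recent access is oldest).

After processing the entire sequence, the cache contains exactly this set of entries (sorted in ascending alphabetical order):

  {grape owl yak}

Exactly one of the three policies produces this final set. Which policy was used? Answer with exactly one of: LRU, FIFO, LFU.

Answer: FIFO

Derivation:
Simulating under each policy and comparing final sets:
  LRU: final set = {apple grape yak} -> differs
  FIFO: final set = {grape owl yak} -> MATCHES target
  LFU: final set = {apple grape yak} -> differs
Only FIFO produces the target set.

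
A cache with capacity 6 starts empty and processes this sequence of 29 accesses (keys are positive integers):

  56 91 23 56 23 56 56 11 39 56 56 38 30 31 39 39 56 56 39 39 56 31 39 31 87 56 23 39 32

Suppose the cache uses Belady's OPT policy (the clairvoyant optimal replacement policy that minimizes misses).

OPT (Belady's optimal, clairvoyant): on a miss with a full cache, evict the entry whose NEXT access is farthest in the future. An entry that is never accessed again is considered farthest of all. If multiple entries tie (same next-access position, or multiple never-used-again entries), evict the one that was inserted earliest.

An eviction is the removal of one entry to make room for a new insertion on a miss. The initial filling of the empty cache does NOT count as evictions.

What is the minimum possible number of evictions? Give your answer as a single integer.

OPT (Belady) simulation (capacity=6):
  1. access 56: MISS. Cache: [56]
  2. access 91: MISS. Cache: [56 91]
  3. access 23: MISS. Cache: [56 91 23]
  4. access 56: HIT. Next use of 56: step 6. Cache: [56 91 23]
  5. access 23: HIT. Next use of 23: step 27. Cache: [56 91 23]
  6. access 56: HIT. Next use of 56: step 7. Cache: [56 91 23]
  7. access 56: HIT. Next use of 56: step 10. Cache: [56 91 23]
  8. access 11: MISS. Cache: [56 91 23 11]
  9. access 39: MISS. Cache: [56 91 23 11 39]
  10. access 56: HIT. Next use of 56: step 11. Cache: [56 91 23 11 39]
  11. access 56: HIT. Next use of 56: step 17. Cache: [56 91 23 11 39]
  12. access 38: MISS. Cache: [56 91 23 11 39 38]
  13. access 30: MISS, evict 91 (next use: never). Cache: [56 23 11 39 38 30]
  14. access 31: MISS, evict 11 (next use: never). Cache: [56 23 39 38 30 31]
  15. access 39: HIT. Next use of 39: step 16. Cache: [56 23 39 38 30 31]
  16. access 39: HIT. Next use of 39: step 19. Cache: [56 23 39 38 30 31]
  17. access 56: HIT. Next use of 56: step 18. Cache: [56 23 39 38 30 31]
  18. access 56: HIT. Next use of 56: step 21. Cache: [56 23 39 38 30 31]
  19. access 39: HIT. Next use of 39: step 20. Cache: [56 23 39 38 30 31]
  20. access 39: HIT. Next use of 39: step 23. Cache: [56 23 39 38 30 31]
  21. access 56: HIT. Next use of 56: step 26. Cache: [56 23 39 38 30 31]
  22. access 31: HIT. Next use of 31: step 24. Cache: [56 23 39 38 30 31]
  23. access 39: HIT. Next use of 39: step 28. Cache: [56 23 39 38 30 31]
  24. access 31: HIT. Next use of 31: never. Cache: [56 23 39 38 30 31]
  25. access 87: MISS, evict 38 (next use: never). Cache: [56 23 39 30 31 87]
  26. access 56: HIT. Next use of 56: never. Cache: [56 23 39 30 31 87]
  27. access 23: HIT. Next use of 23: never. Cache: [56 23 39 30 31 87]
  28. access 39: HIT. Next use of 39: never. Cache: [56 23 39 30 31 87]
  29. access 32: MISS, evict 56 (next use: never). Cache: [23 39 30 31 87 32]
Total: 19 hits, 10 misses, 4 evictions

Answer: 4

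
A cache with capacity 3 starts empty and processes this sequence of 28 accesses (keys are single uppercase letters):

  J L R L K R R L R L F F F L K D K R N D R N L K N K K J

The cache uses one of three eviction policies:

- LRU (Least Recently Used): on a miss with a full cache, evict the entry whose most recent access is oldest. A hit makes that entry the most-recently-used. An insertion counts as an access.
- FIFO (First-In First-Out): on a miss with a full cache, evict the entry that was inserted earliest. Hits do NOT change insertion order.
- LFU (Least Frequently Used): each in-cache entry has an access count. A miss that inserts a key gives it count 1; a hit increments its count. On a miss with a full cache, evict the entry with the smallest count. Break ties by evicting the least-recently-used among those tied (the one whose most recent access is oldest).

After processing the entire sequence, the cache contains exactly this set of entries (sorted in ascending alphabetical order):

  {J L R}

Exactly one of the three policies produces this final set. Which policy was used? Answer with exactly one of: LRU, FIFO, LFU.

Simulating under each policy and comparing final sets:
  LRU: final set = {J K N} -> differs
  FIFO: final set = {J K N} -> differs
  LFU: final set = {J L R} -> MATCHES target
Only LFU produces the target set.

Answer: LFU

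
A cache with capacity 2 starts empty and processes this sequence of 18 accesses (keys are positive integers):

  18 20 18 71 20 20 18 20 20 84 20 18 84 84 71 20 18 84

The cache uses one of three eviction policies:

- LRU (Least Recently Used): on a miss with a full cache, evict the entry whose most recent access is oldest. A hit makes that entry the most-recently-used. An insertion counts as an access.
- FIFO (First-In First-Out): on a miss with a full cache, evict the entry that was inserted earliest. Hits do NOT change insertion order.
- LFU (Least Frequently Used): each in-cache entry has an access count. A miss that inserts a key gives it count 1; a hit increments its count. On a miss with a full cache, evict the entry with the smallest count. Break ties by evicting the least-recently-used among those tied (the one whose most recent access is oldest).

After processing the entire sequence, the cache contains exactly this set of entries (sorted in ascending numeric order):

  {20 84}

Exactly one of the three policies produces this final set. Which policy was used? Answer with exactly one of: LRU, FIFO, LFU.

Simulating under each policy and comparing final sets:
  LRU: final set = {18 84} -> differs
  FIFO: final set = {18 84} -> differs
  LFU: final set = {20 84} -> MATCHES target
Only LFU produces the target set.

Answer: LFU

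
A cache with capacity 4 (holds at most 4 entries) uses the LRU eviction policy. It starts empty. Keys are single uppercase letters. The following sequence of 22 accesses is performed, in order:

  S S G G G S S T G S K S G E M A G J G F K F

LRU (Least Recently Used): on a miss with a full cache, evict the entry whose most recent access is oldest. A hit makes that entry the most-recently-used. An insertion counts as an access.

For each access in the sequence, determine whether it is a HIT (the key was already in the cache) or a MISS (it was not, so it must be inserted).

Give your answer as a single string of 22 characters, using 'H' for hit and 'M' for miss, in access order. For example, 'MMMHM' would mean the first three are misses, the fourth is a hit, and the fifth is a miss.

Answer: MHMHHHHMHHMHHMMMHMHMMH

Derivation:
LRU simulation (capacity=4):
  1. access S: MISS. Cache (LRU->MRU): [S]
  2. access S: HIT. Cache (LRU->MRU): [S]
  3. access G: MISS. Cache (LRU->MRU): [S G]
  4. access G: HIT. Cache (LRU->MRU): [S G]
  5. access G: HIT. Cache (LRU->MRU): [S G]
  6. access S: HIT. Cache (LRU->MRU): [G S]
  7. access S: HIT. Cache (LRU->MRU): [G S]
  8. access T: MISS. Cache (LRU->MRU): [G S T]
  9. access G: HIT. Cache (LRU->MRU): [S T G]
  10. access S: HIT. Cache (LRU->MRU): [T G S]
  11. access K: MISS. Cache (LRU->MRU): [T G S K]
  12. access S: HIT. Cache (LRU->MRU): [T G K S]
  13. access G: HIT. Cache (LRU->MRU): [T K S G]
  14. access E: MISS, evict T. Cache (LRU->MRU): [K S G E]
  15. access M: MISS, evict K. Cache (LRU->MRU): [S G E M]
  16. access A: MISS, evict S. Cache (LRU->MRU): [G E M A]
  17. access G: HIT. Cache (LRU->MRU): [E M A G]
  18. access J: MISS, evict E. Cache (LRU->MRU): [M A G J]
  19. access G: HIT. Cache (LRU->MRU): [M A J G]
  20. access F: MISS, evict M. Cache (LRU->MRU): [A J G F]
  21. access K: MISS, evict A. Cache (LRU->MRU): [J G F K]
  22. access F: HIT. Cache (LRU->MRU): [J G K F]
Total: 12 hits, 10 misses, 6 evictions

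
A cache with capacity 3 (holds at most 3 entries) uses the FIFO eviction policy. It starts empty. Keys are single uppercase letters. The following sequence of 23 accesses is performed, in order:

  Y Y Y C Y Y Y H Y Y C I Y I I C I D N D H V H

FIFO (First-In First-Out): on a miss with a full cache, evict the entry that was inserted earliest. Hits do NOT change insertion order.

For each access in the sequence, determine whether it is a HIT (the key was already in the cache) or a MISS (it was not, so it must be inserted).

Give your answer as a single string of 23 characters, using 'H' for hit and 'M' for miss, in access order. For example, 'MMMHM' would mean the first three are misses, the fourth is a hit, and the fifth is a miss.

FIFO simulation (capacity=3):
  1. access Y: MISS. Cache (old->new): [Y]
  2. access Y: HIT. Cache (old->new): [Y]
  3. access Y: HIT. Cache (old->new): [Y]
  4. access C: MISS. Cache (old->new): [Y C]
  5. access Y: HIT. Cache (old->new): [Y C]
  6. access Y: HIT. Cache (old->new): [Y C]
  7. access Y: HIT. Cache (old->new): [Y C]
  8. access H: MISS. Cache (old->new): [Y C H]
  9. access Y: HIT. Cache (old->new): [Y C H]
  10. access Y: HIT. Cache (old->new): [Y C H]
  11. access C: HIT. Cache (old->new): [Y C H]
  12. access I: MISS, evict Y. Cache (old->new): [C H I]
  13. access Y: MISS, evict C. Cache (old->new): [H I Y]
  14. access I: HIT. Cache (old->new): [H I Y]
  15. access I: HIT. Cache (old->new): [H I Y]
  16. access C: MISS, evict H. Cache (old->new): [I Y C]
  17. access I: HIT. Cache (old->new): [I Y C]
  18. access D: MISS, evict I. Cache (old->new): [Y C D]
  19. access N: MISS, evict Y. Cache (old->new): [C D N]
  20. access D: HIT. Cache (old->new): [C D N]
  21. access H: MISS, evict C. Cache (old->new): [D N H]
  22. access V: MISS, evict D. Cache (old->new): [N H V]
  23. access H: HIT. Cache (old->new): [N H V]
Total: 13 hits, 10 misses, 7 evictions

Answer: MHHMHHHMHHHMMHHMHMMHMMH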